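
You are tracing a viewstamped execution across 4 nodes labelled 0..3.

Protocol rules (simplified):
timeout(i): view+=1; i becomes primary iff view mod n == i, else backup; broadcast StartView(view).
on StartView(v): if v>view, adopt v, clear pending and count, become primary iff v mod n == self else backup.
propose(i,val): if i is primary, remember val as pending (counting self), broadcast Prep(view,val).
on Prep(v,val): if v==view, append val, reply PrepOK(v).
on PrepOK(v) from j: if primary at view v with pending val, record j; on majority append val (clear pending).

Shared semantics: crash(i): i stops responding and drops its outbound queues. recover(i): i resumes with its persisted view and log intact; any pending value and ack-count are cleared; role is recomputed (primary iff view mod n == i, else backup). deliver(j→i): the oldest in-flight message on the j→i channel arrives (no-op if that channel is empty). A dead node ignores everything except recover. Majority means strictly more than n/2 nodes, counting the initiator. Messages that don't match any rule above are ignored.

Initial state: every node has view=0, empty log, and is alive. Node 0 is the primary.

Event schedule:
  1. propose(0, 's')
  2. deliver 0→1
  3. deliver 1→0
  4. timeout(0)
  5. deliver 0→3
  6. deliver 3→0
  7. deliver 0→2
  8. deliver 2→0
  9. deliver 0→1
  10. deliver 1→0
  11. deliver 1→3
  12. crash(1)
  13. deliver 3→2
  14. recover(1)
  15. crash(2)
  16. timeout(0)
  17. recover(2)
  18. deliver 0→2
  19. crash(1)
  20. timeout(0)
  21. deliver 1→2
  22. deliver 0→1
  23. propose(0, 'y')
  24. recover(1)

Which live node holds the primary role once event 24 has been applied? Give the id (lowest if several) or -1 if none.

e1 propose(0,'s'): ·
e2 deliver 0→1: 1[back,v=0,s]
e3 deliver 1→0: ·
e4 timeout(0): 0[back,v=1,-]
e5 deliver 0→3: 3[back,v=0,s]
e6 deliver 3→0: ·
e7 deliver 0→2: 2[back,v=0,s]
e8 deliver 2→0: ·
e9 deliver 0→1: 1[prim,v=1,s]
e10 deliver 1→0: ·
e11 deliver 1→3: ·
e12 crash(1): 1[✗prim,v=1,s]
e13 deliver 3→2: ·
e14 recover(1): 1[prim,v=1,s]
e15 crash(2): 2[✗back,v=0,s]
e16 timeout(0): 0[back,v=2,-]
e17 recover(2): 2[back,v=0,s]
e18 deliver 0→2: 2[back,v=1,s]
e19 crash(1): 1[✗prim,v=1,s]
e20 timeout(0): 0[back,v=3,-]
e21 deliver 1→2: ·
e22 deliver 0→1: ·
e23 propose(0,'y'): ·
e24 recover(1): 1[prim,v=1,s]

1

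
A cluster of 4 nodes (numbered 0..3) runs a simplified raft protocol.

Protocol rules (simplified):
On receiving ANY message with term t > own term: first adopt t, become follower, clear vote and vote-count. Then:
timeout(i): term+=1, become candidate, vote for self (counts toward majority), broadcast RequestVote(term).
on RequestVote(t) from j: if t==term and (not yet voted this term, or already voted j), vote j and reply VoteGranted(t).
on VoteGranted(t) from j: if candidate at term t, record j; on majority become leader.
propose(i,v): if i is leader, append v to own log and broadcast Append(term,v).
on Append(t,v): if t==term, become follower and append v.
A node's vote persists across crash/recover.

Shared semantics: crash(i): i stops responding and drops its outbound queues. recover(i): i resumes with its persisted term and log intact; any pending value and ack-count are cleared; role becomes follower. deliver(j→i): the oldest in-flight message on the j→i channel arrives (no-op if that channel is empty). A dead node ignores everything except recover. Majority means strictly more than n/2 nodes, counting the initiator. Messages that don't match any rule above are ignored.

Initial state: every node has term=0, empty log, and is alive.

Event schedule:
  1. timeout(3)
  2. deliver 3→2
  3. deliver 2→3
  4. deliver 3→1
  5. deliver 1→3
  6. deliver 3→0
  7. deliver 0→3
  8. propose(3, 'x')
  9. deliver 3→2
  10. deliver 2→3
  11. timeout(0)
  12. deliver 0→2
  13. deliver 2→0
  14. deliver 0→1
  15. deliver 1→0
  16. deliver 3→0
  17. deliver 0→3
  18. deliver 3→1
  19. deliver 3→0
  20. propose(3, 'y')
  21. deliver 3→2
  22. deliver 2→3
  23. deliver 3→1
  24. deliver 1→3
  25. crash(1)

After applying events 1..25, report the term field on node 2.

e1 timeout(3): 3[cand,t=1,-]
e2 deliver 3→2: 2[foll,t=1,-]
e3 deliver 2→3: ·
e4 deliver 3→1: 1[foll,t=1,-]
e5 deliver 1→3: 3[lead,t=1,-]
e6 deliver 3→0: 0[foll,t=1,-]
e7 deliver 0→3: ·
e8 propose(3,'x'): 3[lead,t=1,x]
e9 deliver 3→2: 2[foll,t=1,x]
e10 deliver 2→3: ·
e11 timeout(0): 0[cand,t=2,-]
e12 deliver 0→2: 2[foll,t=2,x]
e13 deliver 2→0: ·
e14 deliver 0→1: 1[foll,t=2,-]
e15 deliver 1→0: 0[lead,t=2,-]
e16 deliver 3→0: ·
e17 deliver 0→3: 3[foll,t=2,x]
e18 deliver 3→1: ·
e19 deliver 3→0: ·
e20 propose(3,'y'): ·
e21 deliver 3→2: ·
e22 deliver 2→3: ·
e23 deliver 3→1: ·
e24 deliver 1→3: ·
e25 crash(1): 1[✗foll,t=2,-]

2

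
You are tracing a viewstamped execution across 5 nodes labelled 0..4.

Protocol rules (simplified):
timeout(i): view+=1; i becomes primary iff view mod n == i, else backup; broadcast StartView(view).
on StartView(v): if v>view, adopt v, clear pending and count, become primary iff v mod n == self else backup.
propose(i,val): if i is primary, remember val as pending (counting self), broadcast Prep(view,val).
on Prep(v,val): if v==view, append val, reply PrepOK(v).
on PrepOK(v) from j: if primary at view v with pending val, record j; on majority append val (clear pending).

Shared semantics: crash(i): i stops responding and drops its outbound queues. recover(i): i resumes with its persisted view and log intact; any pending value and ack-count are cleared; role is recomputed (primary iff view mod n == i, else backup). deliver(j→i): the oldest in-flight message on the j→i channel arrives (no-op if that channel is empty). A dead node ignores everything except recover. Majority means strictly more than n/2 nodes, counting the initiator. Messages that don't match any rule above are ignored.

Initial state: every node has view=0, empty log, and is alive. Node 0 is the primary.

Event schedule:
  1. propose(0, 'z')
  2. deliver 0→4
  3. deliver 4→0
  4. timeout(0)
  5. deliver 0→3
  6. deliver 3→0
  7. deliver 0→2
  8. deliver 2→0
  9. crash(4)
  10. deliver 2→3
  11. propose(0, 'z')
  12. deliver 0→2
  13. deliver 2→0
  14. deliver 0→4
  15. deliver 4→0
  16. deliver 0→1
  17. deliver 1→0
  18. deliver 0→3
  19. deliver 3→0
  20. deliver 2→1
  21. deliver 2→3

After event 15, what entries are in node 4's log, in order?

1. propose(0,'z'):  nop
2. deliver 0→4:  <4:back v0 z>
3. deliver 4→0:  nop
4. timeout(0):  <0:back v1 ->
5. deliver 0→3:  <3:back v0 z>
6. deliver 3→0:  nop
7. deliver 0→2:  <2:back v0 z>
8. deliver 2→0:  nop
9. crash(4):  <4:✗back v0 z>
10. deliver 2→3:  nop
11. propose(0,'z'):  nop
12. deliver 0→2:  <2:back v1 z>
13. deliver 2→0:  nop
14. deliver 0→4:  nop
15. deliver 4→0:  nop

z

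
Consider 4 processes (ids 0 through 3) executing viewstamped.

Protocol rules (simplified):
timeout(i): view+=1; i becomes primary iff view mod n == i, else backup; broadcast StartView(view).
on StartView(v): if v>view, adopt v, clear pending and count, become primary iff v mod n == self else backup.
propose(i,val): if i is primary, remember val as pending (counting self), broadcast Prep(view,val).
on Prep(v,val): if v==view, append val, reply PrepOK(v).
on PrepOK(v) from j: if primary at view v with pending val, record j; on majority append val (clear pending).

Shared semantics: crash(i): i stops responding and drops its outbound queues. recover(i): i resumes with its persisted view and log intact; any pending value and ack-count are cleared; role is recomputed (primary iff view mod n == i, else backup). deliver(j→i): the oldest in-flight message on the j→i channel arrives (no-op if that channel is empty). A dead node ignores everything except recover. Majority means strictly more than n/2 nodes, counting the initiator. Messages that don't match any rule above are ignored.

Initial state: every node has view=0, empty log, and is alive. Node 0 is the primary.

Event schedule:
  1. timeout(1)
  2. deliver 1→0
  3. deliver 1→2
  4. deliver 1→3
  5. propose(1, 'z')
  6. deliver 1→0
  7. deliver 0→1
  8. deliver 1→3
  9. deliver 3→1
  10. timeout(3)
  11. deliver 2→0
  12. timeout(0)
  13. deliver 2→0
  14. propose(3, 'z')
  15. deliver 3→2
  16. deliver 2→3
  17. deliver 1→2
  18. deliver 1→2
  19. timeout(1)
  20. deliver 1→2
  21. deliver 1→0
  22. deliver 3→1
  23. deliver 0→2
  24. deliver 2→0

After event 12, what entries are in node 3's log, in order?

[1] timeout(1) → N1(prim v1 [-])
[2] deliver 1→0 → N0(back v1 [-])
[3] deliver 1→2 → N2(back v1 [-])
[4] deliver 1→3 → N3(back v1 [-])
[5] propose(1,'z') → ∅
[6] deliver 1→0 → N0(back v1 [z])
[7] deliver 0→1 → ∅
[8] deliver 1→3 → N3(back v1 [z])
[9] deliver 3→1 → N1(prim v1 [z])
[10] timeout(3) → N3(back v2 [z])
[11] deliver 2→0 → ∅
[12] timeout(0) → N0(back v2 [z])

z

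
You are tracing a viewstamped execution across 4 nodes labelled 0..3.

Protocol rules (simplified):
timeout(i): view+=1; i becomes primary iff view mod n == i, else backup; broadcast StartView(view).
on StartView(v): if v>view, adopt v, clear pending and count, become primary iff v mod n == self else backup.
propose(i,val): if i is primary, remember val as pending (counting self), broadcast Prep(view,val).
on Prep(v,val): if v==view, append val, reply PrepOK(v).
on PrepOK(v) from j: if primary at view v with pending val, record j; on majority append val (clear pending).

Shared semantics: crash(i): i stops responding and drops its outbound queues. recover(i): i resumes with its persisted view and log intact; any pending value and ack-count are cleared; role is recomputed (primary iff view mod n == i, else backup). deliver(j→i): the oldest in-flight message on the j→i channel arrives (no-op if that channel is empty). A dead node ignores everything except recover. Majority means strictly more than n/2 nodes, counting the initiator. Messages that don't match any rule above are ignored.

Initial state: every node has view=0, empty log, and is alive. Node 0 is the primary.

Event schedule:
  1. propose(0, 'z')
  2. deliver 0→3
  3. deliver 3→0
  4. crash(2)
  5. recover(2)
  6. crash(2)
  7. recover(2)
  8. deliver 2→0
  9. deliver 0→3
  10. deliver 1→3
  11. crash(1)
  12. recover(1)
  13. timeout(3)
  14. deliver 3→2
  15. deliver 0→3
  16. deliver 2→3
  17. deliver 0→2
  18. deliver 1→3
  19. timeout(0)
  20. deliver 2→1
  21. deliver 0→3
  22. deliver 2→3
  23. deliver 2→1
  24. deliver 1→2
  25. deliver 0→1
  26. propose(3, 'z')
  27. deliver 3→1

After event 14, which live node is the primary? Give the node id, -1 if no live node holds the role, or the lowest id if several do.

0

after 1 — propose(0,'z'): ·
after 2 — deliver 0→3: n3:back/v0/[z]
after 3 — deliver 3→0: ·
after 4 — crash(2): n2:✗back/v0/[-]
after 5 — recover(2): n2:back/v0/[-]
after 6 — crash(2): n2:✗back/v0/[-]
after 7 — recover(2): n2:back/v0/[-]
after 8 — deliver 2→0: ·
after 9 — deliver 0→3: ·
after 10 — deliver 1→3: ·
after 11 — crash(1): n1:✗back/v0/[-]
after 12 — recover(1): n1:back/v0/[-]
after 13 — timeout(3): n3:back/v1/[z]
after 14 — deliver 3→2: n2:back/v1/[-]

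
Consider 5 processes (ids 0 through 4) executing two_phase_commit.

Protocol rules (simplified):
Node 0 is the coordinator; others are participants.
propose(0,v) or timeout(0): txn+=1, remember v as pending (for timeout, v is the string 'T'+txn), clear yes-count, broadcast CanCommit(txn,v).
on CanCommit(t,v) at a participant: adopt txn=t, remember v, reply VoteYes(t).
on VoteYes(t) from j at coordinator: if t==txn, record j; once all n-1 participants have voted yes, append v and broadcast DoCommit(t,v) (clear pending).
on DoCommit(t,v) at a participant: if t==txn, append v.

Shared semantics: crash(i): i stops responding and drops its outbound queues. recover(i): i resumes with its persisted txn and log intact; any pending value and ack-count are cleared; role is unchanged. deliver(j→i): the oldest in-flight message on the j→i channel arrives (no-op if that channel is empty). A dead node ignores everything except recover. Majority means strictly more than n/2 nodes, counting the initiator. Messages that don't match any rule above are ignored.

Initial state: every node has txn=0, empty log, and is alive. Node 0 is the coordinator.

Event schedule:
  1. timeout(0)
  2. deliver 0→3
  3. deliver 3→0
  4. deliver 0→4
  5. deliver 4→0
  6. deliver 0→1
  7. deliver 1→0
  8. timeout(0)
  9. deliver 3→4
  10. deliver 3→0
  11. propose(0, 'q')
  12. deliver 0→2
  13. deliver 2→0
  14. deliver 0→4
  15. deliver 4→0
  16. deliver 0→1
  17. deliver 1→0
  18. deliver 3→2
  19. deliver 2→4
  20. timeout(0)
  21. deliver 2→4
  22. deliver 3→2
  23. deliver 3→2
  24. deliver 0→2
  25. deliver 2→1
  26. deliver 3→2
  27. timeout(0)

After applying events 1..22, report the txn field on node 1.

1. timeout(0):  <0:coor t1 ->
2. deliver 0→3:  <3:part t1 ->
3. deliver 3→0:  nop
4. deliver 0→4:  <4:part t1 ->
5. deliver 4→0:  nop
6. deliver 0→1:  <1:part t1 ->
7. deliver 1→0:  nop
8. timeout(0):  <0:coor t2 ->
9. deliver 3→4:  nop
10. deliver 3→0:  nop
11. propose(0,'q'):  <0:coor t3 ->
12. deliver 0→2:  <2:part t1 ->
13. deliver 2→0:  nop
14. deliver 0→4:  <4:part t2 ->
15. deliver 4→0:  nop
16. deliver 0→1:  <1:part t2 ->
17. deliver 1→0:  nop
18. deliver 3→2:  nop
19. deliver 2→4:  nop
20. timeout(0):  <0:coor t4 ->
21. deliver 2→4:  nop
22. deliver 3→2:  nop

2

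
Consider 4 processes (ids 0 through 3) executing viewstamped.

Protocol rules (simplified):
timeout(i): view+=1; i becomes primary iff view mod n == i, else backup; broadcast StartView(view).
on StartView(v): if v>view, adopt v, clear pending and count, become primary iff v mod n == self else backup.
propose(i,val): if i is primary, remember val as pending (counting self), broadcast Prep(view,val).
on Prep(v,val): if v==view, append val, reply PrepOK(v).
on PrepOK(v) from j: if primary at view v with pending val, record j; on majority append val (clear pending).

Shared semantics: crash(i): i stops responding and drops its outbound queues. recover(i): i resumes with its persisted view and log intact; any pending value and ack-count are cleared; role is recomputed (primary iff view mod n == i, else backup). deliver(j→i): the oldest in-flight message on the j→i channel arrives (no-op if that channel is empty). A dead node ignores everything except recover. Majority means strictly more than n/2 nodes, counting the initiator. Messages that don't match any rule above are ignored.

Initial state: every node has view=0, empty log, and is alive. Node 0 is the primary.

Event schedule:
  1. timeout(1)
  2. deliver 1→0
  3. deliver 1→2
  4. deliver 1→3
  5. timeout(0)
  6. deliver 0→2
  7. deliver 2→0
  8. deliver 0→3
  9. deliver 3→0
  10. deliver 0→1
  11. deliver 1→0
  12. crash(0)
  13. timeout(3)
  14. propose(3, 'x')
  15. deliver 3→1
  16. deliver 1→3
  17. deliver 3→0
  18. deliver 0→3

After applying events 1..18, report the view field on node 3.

e1 timeout(1): 1[prim,v=1,-]
e2 deliver 1→0: 0[back,v=1,-]
e3 deliver 1→2: 2[back,v=1,-]
e4 deliver 1→3: 3[back,v=1,-]
e5 timeout(0): 0[back,v=2,-]
e6 deliver 0→2: 2[prim,v=2,-]
e7 deliver 2→0: ·
e8 deliver 0→3: 3[back,v=2,-]
e9 deliver 3→0: ·
e10 deliver 0→1: 1[back,v=2,-]
e11 deliver 1→0: ·
e12 crash(0): 0[✗back,v=2,-]
e13 timeout(3): 3[prim,v=3,-]
e14 propose(3,'x'): ·
e15 deliver 3→1: 1[back,v=3,-]
e16 deliver 1→3: ·
e17 deliver 3→0: ·
e18 deliver 0→3: ·

3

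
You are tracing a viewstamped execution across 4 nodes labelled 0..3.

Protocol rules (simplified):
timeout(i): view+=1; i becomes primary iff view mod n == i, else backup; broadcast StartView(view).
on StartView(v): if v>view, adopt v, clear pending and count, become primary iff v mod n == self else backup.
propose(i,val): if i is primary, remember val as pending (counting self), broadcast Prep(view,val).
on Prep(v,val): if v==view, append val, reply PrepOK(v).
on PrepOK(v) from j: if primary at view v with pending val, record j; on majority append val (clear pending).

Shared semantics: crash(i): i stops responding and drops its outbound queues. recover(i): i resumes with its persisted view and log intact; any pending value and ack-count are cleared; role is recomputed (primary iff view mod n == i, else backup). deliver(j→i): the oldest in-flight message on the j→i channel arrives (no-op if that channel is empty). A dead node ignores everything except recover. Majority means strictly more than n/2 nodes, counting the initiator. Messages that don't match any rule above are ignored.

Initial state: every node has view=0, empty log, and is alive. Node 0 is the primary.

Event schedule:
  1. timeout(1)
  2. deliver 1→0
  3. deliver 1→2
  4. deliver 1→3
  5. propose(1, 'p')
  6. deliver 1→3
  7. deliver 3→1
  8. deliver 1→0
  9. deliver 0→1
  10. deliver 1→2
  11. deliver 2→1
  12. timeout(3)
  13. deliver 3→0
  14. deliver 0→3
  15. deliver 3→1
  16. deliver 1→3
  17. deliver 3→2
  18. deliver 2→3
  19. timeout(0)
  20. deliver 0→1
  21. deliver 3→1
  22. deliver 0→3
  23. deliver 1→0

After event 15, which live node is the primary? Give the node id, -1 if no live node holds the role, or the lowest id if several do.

-1

step 1 timeout(1): 1={prim,v=1,log=-}
step 2 deliver 1→0: 0={back,v=1,log=-}
step 3 deliver 1→2: 2={back,v=1,log=-}
step 4 deliver 1→3: 3={back,v=1,log=-}
step 5 propose(1,'p'): —
step 6 deliver 1→3: 3={back,v=1,log=p}
step 7 deliver 3→1: —
step 8 deliver 1→0: 0={back,v=1,log=p}
step 9 deliver 0→1: 1={prim,v=1,log=p}
step 10 deliver 1→2: 2={back,v=1,log=p}
step 11 deliver 2→1: —
step 12 timeout(3): 3={back,v=2,log=p}
step 13 deliver 3→0: 0={back,v=2,log=p}
step 14 deliver 0→3: —
step 15 deliver 3→1: 1={back,v=2,log=p}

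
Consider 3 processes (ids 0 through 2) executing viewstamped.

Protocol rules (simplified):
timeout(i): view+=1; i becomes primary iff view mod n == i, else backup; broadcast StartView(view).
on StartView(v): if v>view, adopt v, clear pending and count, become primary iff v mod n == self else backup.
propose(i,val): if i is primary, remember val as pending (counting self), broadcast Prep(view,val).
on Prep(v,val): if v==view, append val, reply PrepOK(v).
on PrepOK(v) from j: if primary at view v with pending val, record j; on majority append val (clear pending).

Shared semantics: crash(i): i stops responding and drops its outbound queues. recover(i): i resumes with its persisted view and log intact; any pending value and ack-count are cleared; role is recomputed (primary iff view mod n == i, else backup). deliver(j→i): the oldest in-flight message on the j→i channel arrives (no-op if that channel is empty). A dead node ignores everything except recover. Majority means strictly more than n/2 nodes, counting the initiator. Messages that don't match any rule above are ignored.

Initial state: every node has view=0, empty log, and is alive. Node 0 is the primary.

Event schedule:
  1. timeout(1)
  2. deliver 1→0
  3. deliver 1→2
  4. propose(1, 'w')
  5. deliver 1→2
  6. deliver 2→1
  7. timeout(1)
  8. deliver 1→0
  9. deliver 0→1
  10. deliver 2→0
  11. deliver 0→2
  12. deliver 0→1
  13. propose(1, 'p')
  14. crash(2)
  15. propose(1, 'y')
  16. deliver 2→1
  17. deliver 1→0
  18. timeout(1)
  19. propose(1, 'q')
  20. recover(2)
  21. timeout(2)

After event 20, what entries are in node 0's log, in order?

w

1. timeout(1):  <1:prim v1 ->
2. deliver 1→0:  <0:back v1 ->
3. deliver 1→2:  <2:back v1 ->
4. propose(1,'w'):  nop
5. deliver 1→2:  <2:back v1 w>
6. deliver 2→1:  <1:prim v1 w>
7. timeout(1):  <1:back v2 w>
8. deliver 1→0:  <0:back v1 w>
9. deliver 0→1:  nop
10. deliver 2→0:  nop
11. deliver 0→2:  nop
12. deliver 0→1:  nop
13. propose(1,'p'):  nop
14. crash(2):  <2:✗back v1 w>
15. propose(1,'y'):  nop
16. deliver 2→1:  nop
17. deliver 1→0:  <0:back v2 w>
18. timeout(1):  <1:back v3 w>
19. propose(1,'q'):  nop
20. recover(2):  <2:back v1 w>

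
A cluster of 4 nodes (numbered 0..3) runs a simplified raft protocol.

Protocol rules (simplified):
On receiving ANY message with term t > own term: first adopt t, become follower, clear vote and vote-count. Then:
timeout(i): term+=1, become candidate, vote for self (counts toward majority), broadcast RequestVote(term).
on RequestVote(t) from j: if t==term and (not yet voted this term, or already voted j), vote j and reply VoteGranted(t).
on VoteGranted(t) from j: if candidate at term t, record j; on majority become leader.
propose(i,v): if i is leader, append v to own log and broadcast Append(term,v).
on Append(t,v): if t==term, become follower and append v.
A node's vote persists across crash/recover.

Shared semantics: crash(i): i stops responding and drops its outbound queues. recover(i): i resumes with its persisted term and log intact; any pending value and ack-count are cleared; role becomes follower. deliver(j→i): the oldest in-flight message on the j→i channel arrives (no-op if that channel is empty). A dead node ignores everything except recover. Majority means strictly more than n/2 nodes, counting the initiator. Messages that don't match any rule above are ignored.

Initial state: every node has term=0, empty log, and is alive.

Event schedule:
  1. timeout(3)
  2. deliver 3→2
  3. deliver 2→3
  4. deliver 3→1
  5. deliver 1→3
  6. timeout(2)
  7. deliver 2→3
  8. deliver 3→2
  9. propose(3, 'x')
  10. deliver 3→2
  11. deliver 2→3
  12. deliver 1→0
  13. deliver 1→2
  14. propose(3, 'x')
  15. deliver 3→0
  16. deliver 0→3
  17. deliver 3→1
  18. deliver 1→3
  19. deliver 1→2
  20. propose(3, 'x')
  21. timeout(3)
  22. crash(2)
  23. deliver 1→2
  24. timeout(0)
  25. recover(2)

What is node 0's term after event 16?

1

e1 timeout(3): 3[cand,t=1,-]
e2 deliver 3→2: 2[foll,t=1,-]
e3 deliver 2→3: ·
e4 deliver 3→1: 1[foll,t=1,-]
e5 deliver 1→3: 3[lead,t=1,-]
e6 timeout(2): 2[cand,t=2,-]
e7 deliver 2→3: 3[foll,t=2,-]
e8 deliver 3→2: ·
e9 propose(3,'x'): ·
e10 deliver 3→2: ·
e11 deliver 2→3: ·
e12 deliver 1→0: ·
e13 deliver 1→2: ·
e14 propose(3,'x'): ·
e15 deliver 3→0: 0[foll,t=1,-]
e16 deliver 0→3: ·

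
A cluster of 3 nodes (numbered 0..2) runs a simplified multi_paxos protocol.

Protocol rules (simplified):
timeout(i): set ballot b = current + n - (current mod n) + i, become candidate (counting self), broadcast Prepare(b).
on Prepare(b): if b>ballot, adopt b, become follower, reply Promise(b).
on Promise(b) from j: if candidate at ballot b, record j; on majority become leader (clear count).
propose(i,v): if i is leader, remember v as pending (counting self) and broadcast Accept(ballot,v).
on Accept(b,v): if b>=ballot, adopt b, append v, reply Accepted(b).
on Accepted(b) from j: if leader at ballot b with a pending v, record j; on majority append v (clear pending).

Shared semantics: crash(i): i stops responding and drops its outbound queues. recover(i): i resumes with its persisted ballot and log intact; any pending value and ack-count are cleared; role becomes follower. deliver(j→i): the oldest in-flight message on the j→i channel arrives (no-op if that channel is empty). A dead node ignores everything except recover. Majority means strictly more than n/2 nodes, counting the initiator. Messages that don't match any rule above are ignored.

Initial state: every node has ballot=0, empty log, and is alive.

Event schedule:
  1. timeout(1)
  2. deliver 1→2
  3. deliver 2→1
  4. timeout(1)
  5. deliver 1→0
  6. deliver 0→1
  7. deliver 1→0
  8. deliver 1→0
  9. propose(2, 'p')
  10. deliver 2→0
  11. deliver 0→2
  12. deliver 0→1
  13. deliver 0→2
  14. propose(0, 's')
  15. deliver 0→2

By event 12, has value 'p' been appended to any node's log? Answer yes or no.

[1] timeout(1) → N1(cand b4 [-])
[2] deliver 1→2 → N2(foll b4 [-])
[3] deliver 2→1 → N1(lead b4 [-])
[4] timeout(1) → N1(cand b7 [-])
[5] deliver 1→0 → N0(foll b4 [-])
[6] deliver 0→1 → ∅
[7] deliver 1→0 → N0(foll b7 [-])
[8] deliver 1→0 → ∅
[9] propose(2,'p') → ∅
[10] deliver 2→0 → ∅
[11] deliver 0→2 → ∅
[12] deliver 0→1 → N1(lead b7 [-])

no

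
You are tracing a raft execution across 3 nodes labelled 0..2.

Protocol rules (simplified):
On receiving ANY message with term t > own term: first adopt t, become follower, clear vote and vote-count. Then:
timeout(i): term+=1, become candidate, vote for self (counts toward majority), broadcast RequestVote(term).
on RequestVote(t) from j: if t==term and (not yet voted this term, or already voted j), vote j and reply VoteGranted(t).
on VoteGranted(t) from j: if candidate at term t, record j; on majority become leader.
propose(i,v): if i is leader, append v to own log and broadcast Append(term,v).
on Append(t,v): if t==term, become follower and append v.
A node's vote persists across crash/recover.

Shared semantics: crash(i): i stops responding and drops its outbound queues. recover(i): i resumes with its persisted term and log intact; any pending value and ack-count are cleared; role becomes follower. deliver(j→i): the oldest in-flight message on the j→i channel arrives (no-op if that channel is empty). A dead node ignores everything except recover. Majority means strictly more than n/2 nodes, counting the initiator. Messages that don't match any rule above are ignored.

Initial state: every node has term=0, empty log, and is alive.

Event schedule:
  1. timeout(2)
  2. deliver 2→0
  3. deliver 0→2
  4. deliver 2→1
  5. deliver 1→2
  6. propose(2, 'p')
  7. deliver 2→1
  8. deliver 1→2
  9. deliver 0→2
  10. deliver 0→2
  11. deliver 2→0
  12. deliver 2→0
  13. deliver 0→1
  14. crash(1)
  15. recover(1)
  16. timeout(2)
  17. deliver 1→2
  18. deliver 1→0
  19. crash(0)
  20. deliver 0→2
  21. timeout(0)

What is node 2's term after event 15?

step 1 timeout(2): 2={cand,t=1,log=-}
step 2 deliver 2→0: 0={foll,t=1,log=-}
step 3 deliver 0→2: 2={lead,t=1,log=-}
step 4 deliver 2→1: 1={foll,t=1,log=-}
step 5 deliver 1→2: —
step 6 propose(2,'p'): 2={lead,t=1,log=p}
step 7 deliver 2→1: 1={foll,t=1,log=p}
step 8 deliver 1→2: —
step 9 deliver 0→2: —
step 10 deliver 0→2: —
step 11 deliver 2→0: 0={foll,t=1,log=p}
step 12 deliver 2→0: —
step 13 deliver 0→1: —
step 14 crash(1): 1={✗foll,t=1,log=p}
step 15 recover(1): 1={foll,t=1,log=p}

1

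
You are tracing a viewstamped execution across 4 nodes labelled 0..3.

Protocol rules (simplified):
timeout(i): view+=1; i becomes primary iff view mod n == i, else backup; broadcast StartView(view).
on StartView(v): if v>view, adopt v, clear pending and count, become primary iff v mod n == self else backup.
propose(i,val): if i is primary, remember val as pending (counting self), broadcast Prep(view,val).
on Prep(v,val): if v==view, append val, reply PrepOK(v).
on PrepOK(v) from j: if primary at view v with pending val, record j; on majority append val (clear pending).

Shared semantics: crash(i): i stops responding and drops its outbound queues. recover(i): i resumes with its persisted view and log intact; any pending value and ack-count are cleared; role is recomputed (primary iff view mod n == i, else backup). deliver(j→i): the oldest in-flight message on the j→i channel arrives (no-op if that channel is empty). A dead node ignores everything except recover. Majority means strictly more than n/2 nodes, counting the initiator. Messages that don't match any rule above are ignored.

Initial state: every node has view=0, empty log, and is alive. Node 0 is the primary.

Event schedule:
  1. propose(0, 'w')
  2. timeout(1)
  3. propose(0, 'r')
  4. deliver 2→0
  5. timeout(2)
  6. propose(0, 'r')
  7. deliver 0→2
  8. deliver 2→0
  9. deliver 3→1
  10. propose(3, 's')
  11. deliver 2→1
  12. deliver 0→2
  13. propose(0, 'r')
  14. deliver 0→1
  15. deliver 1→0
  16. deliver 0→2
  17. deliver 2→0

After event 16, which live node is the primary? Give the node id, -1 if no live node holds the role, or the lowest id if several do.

1. propose(0,'w'):  nop
2. timeout(1):  <1:prim v1 ->
3. propose(0,'r'):  nop
4. deliver 2→0:  nop
5. timeout(2):  <2:back v1 ->
6. propose(0,'r'):  nop
7. deliver 0→2:  nop
8. deliver 2→0:  <0:back v1 ->
9. deliver 3→1:  nop
10. propose(3,'s'):  nop
11. deliver 2→1:  nop
12. deliver 0→2:  nop
13. propose(0,'r'):  nop
14. deliver 0→1:  nop
15. deliver 1→0:  nop
16. deliver 0→2:  nop

1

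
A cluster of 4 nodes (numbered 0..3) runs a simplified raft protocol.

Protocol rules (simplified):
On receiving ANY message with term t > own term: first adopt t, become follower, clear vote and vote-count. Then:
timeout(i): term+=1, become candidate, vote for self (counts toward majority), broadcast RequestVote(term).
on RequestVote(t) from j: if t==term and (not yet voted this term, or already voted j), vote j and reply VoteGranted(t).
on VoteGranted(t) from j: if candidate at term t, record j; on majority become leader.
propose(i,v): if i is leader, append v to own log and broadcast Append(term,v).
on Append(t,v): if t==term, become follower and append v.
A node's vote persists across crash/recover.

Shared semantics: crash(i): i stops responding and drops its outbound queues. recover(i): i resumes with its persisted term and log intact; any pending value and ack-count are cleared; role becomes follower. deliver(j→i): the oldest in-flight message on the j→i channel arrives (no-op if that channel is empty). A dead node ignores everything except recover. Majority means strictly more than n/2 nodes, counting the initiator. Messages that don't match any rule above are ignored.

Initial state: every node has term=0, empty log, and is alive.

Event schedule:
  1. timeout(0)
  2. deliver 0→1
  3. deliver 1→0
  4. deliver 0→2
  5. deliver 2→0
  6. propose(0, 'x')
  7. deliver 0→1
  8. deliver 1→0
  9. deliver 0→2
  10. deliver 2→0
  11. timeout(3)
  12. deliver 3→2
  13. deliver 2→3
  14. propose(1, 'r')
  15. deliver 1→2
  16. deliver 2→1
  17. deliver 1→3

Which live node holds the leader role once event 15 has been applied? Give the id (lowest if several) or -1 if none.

0

after 1 — timeout(0): n0:cand/t1/[-]
after 2 — deliver 0→1: n1:foll/t1/[-]
after 3 — deliver 1→0: ·
after 4 — deliver 0→2: n2:foll/t1/[-]
after 5 — deliver 2→0: n0:lead/t1/[-]
after 6 — propose(0,'x'): n0:lead/t1/[x]
after 7 — deliver 0→1: n1:foll/t1/[x]
after 8 — deliver 1→0: ·
after 9 — deliver 0→2: n2:foll/t1/[x]
after 10 — deliver 2→0: ·
after 11 — timeout(3): n3:cand/t1/[-]
after 12 — deliver 3→2: ·
after 13 — deliver 2→3: ·
after 14 — propose(1,'r'): ·
after 15 — deliver 1→2: ·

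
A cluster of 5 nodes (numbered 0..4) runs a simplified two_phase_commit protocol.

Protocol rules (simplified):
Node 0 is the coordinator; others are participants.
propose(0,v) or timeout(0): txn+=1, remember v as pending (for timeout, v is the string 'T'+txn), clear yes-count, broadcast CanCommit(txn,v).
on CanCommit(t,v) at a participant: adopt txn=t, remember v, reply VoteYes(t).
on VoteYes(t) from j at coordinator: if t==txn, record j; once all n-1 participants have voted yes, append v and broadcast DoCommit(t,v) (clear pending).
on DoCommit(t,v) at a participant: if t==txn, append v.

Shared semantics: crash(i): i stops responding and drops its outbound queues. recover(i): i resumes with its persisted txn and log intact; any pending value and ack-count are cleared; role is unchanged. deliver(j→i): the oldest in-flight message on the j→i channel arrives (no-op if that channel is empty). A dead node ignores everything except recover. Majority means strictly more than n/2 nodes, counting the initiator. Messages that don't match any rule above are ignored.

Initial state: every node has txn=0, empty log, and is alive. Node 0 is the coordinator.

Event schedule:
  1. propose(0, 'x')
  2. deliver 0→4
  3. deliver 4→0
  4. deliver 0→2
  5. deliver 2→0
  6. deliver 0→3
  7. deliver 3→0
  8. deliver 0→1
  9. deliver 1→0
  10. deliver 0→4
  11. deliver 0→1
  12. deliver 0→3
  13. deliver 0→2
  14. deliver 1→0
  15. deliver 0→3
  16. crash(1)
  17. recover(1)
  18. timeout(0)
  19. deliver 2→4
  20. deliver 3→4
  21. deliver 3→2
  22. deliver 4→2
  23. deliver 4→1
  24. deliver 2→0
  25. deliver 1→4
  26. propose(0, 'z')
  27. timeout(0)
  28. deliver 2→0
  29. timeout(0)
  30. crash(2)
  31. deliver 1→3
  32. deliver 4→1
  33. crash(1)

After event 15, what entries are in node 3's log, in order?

[1] propose(0,'x') → N0(coor t1 [-])
[2] deliver 0→4 → N4(part t1 [-])
[3] deliver 4→0 → ∅
[4] deliver 0→2 → N2(part t1 [-])
[5] deliver 2→0 → ∅
[6] deliver 0→3 → N3(part t1 [-])
[7] deliver 3→0 → ∅
[8] deliver 0→1 → N1(part t1 [-])
[9] deliver 1→0 → N0(coor t1 [x])
[10] deliver 0→4 → N4(part t1 [x])
[11] deliver 0→1 → N1(part t1 [x])
[12] deliver 0→3 → N3(part t1 [x])
[13] deliver 0→2 → N2(part t1 [x])
[14] deliver 1→0 → ∅
[15] deliver 0→3 → ∅

x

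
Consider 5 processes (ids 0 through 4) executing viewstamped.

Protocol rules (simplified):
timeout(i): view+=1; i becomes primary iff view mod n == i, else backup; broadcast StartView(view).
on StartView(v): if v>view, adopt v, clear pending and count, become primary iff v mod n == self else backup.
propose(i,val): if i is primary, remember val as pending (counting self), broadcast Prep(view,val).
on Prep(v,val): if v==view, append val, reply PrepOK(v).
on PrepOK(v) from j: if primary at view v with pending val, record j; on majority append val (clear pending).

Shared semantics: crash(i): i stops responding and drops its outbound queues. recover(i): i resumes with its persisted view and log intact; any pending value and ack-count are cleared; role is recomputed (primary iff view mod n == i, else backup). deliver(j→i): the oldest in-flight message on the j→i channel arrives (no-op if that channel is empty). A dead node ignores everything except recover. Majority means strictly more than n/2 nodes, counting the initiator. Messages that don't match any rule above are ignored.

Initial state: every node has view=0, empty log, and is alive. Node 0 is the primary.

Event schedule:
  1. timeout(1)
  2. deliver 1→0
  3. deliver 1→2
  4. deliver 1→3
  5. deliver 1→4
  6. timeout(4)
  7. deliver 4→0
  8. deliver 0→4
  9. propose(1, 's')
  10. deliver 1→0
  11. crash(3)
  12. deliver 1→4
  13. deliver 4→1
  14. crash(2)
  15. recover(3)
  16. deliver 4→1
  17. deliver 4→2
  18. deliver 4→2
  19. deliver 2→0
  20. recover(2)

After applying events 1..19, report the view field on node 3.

1

step 1 timeout(1): 1={prim,v=1,log=-}
step 2 deliver 1→0: 0={back,v=1,log=-}
step 3 deliver 1→2: 2={back,v=1,log=-}
step 4 deliver 1→3: 3={back,v=1,log=-}
step 5 deliver 1→4: 4={back,v=1,log=-}
step 6 timeout(4): 4={back,v=2,log=-}
step 7 deliver 4→0: 0={back,v=2,log=-}
step 8 deliver 0→4: —
step 9 propose(1,'s'): —
step 10 deliver 1→0: —
step 11 crash(3): 3={✗back,v=1,log=-}
step 12 deliver 1→4: —
step 13 deliver 4→1: 1={back,v=2,log=-}
step 14 crash(2): 2={✗back,v=1,log=-}
step 15 recover(3): 3={back,v=1,log=-}
step 16 deliver 4→1: —
step 17 deliver 4→2: —
step 18 deliver 4→2: —
step 19 deliver 2→0: —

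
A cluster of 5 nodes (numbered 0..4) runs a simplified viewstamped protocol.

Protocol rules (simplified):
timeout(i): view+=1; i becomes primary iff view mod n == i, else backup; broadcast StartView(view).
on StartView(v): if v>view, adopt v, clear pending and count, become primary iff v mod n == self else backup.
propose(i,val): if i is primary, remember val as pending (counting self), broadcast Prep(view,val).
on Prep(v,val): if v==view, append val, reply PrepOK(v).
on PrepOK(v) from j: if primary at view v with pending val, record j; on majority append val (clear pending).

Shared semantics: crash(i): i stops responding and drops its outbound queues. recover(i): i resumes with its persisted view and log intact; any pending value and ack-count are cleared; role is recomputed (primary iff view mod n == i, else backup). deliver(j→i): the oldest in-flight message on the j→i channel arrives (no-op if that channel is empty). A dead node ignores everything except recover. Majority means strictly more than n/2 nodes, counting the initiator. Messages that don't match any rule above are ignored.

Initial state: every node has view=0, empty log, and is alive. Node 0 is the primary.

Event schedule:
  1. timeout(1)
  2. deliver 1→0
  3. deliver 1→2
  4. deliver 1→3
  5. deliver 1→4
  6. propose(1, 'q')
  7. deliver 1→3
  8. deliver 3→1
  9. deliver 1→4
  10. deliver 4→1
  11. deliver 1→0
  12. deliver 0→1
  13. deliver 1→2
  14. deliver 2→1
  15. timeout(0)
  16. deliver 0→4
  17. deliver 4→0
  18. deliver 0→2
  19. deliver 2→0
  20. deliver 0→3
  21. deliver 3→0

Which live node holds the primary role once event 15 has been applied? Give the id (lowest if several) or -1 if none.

[1] timeout(1) → N1(prim v1 [-])
[2] deliver 1→0 → N0(back v1 [-])
[3] deliver 1→2 → N2(back v1 [-])
[4] deliver 1→3 → N3(back v1 [-])
[5] deliver 1→4 → N4(back v1 [-])
[6] propose(1,'q') → ∅
[7] deliver 1→3 → N3(back v1 [q])
[8] deliver 3→1 → ∅
[9] deliver 1→4 → N4(back v1 [q])
[10] deliver 4→1 → N1(prim v1 [q])
[11] deliver 1→0 → N0(back v1 [q])
[12] deliver 0→1 → ∅
[13] deliver 1→2 → N2(back v1 [q])
[14] deliver 2→1 → ∅
[15] timeout(0) → N0(back v2 [q])

1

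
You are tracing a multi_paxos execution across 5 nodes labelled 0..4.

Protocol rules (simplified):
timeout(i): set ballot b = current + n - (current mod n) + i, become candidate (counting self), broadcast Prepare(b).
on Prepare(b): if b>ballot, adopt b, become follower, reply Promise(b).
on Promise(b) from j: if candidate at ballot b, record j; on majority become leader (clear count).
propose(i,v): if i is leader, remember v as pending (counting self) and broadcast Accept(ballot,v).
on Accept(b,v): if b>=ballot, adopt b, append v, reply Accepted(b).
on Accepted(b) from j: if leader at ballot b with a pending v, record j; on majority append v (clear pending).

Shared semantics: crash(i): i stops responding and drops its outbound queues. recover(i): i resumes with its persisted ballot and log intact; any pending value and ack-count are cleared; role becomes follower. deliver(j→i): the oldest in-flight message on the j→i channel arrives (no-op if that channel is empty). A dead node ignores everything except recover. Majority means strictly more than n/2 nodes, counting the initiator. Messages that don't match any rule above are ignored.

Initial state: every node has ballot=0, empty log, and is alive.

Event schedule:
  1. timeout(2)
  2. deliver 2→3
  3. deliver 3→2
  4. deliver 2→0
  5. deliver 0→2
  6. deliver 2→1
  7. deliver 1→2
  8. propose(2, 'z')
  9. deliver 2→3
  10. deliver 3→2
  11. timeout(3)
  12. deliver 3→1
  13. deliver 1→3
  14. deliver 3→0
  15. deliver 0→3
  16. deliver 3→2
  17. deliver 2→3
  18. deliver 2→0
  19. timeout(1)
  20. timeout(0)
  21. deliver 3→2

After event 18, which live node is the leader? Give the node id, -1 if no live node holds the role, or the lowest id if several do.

3

after 1 — timeout(2): n2:cand/b7/[-]
after 2 — deliver 2→3: n3:foll/b7/[-]
after 3 — deliver 3→2: ·
after 4 — deliver 2→0: n0:foll/b7/[-]
after 5 — deliver 0→2: n2:lead/b7/[-]
after 6 — deliver 2→1: n1:foll/b7/[-]
after 7 — deliver 1→2: ·
after 8 — propose(2,'z'): ·
after 9 — deliver 2→3: n3:foll/b7/[z]
after 10 — deliver 3→2: ·
after 11 — timeout(3): n3:cand/b13/[z]
after 12 — deliver 3→1: n1:foll/b13/[-]
after 13 — deliver 1→3: ·
after 14 — deliver 3→0: n0:foll/b13/[-]
after 15 — deliver 0→3: n3:lead/b13/[z]
after 16 — deliver 3→2: n2:foll/b13/[-]
after 17 — deliver 2→3: ·
after 18 — deliver 2→0: ·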